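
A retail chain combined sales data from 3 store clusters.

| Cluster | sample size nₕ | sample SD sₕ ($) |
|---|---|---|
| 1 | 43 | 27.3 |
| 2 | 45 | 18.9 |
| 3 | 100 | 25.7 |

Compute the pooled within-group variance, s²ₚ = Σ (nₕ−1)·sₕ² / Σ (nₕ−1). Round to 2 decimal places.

1: (43−1)·27.3² = 42·745.29 = 31302.18
2: (45−1)·18.9² = 44·357.21 = 15717.24
3: (100−1)·25.7² = 99·660.49 = 65388.51
Numerator = 112407.93; denominator = Σ(nₕ−1) = 185.
s²ₚ = 112407.93/185 = 607.6104... → 607.61.

607.61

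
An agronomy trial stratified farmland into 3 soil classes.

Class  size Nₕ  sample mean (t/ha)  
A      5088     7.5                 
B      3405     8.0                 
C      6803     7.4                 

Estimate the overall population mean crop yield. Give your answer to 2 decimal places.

x̄_st = (Σ Nₕx̄ₕ) / (Σ Nₕ) = (5088·7.5 + 3405·8.0 + 6803·7.4) / 15296
= 115742.2 / 15296 = 7.5668... → 7.57.

7.57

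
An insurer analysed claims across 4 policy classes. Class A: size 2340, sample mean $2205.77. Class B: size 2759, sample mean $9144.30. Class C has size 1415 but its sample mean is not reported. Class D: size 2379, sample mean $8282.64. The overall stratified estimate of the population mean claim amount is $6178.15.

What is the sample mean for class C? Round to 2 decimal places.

Σ Nₕx̄ₕ = N·μ, so 1415·x̄_C = 8893·6178.15 − (2340·2205.77 + 2759·9144.30 + 2379·8282.64).
= 54942287.95 − 50095026.06 = 4847261.89.
x̄_C = 4847261.89 / 1415 = 3425.6268... → 3425.63.

3425.63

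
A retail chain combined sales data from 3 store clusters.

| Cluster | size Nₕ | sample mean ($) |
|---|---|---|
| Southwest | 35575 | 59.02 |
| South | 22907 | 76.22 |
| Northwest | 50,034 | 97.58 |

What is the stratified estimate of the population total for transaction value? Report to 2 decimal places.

Southwest: 35575·59.02 = 2099636.5
South: 22907·76.22 = 1745971.54
Northwest: 50034·97.58 = 4882317.72
τ̂ = Σ Nₕx̄ₕ = 8727925.76.

8727925.76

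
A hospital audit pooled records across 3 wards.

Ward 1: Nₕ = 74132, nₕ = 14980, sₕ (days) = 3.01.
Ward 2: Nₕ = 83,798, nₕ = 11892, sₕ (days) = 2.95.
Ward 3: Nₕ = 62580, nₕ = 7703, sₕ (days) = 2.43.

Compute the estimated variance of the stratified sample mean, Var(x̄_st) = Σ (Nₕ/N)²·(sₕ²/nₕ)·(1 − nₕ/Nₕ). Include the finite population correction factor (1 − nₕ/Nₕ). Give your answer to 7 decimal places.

0.0001994

N = 220510. Term for each stratum: Wₕ²sₕ²/nₕ·(1−nₕ/Nₕ).
Var(x̄_st) = 0.0000545431 + 0.0000906841 + 0.0000541405 = 0.0001993677 → 0.0001994.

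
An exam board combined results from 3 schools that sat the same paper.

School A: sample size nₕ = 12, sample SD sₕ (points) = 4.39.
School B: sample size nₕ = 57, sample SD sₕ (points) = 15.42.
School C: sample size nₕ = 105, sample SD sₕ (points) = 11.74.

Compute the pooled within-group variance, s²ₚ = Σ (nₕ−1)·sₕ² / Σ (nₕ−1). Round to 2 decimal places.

162.93

A: (12−1)·4.39² = 11·19.2721 = 211.9931
B: (57−1)·15.42² = 56·237.7764 = 13315.4784
C: (105−1)·11.74² = 104·137.8276 = 14334.0704
Numerator = 27861.5419; denominator = Σ(nₕ−1) = 171.
s²ₚ = 27861.5419/171 = 162.9330... → 162.93.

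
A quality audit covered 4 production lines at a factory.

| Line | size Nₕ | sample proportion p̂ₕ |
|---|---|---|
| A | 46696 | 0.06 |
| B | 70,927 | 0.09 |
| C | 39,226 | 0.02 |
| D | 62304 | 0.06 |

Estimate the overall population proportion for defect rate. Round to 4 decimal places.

Wₕ = Nₕ/N with N = 219153: 0.2131, 0.3236, 0.1790, 0.2843.
p̂_st = 0.2131·0.06 + 0.3236·0.09 + 0.1790·0.02 + 0.2843·0.06 ≈ 0.062550... → 0.0625.

0.0625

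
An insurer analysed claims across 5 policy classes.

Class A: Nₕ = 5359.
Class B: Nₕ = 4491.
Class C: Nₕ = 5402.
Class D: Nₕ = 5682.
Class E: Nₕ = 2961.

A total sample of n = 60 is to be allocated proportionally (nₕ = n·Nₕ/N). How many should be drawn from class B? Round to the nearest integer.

N = 5359 + 4491 + 5402 + 5682 + 2961 = 23895.
n_B = 60·4491/23895 = 11.277... → 11.

11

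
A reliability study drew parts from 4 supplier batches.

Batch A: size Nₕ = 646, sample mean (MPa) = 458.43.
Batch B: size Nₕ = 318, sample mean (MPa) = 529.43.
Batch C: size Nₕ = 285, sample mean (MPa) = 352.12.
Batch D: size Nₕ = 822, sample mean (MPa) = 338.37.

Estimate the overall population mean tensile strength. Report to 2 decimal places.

N = 646 + 318 + 285 + 822 = 2071.
The stratified mean weights each stratum mean by its population share Nₕ/N.
Σ Nₕx̄ₕ = 646·458.43 + 318·529.43 + 285·352.12 + 822·338.37 = 296145.78 + 168358.74 + 100354.2 + 278140.14 = 842998.86.
Divide by N: 842998.86 / 2071 = 407.0492... → 407.05.

407.05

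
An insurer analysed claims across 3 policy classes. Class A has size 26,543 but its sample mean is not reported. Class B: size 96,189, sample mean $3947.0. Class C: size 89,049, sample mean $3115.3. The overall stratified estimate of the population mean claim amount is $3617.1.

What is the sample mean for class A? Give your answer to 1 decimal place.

4105.1

N = 26543 + 96189 + 89049 = 211781.
Overall total = μ·N = 3617.1·211781 = 766033055.1.
Subtract the known strata: 96189·3947.0 + 89049·3115.3 = 657072332.7.
Remaining total for class A: 766033055.1 − 657072332.7 = 108960722.4.
Divide by its size: 108960722.4 / 26543 = 4105.064... → 4105.1.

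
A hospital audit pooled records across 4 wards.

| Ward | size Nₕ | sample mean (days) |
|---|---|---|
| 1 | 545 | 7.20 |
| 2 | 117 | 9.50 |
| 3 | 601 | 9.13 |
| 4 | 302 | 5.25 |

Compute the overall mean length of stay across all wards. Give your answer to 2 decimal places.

7.74

N = 545 + 117 + 601 + 302 = 1565.
Weight each subgroup mean by Nₕ/N and sum.
Σ Nₕx̄ₕ = 545·7.20 + 117·9.50 + 601·9.13 + 302·5.25 = 3924 + 1111.5 + 5487.13 + 1585.5 = 12108.13.
Divide by N: 12108.13 / 1565 = 7.7368... → 7.74.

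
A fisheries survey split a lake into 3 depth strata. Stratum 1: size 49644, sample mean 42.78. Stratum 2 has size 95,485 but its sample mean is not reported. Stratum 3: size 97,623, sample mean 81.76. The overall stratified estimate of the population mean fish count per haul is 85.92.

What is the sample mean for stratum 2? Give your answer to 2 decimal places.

112.60

N = 49644 + 95485 + 97623 = 242752.
Overall total = μ·N = 85.92·242752 = 20857251.84.
Subtract the known strata: 49644·42.78 + 97623·81.76 = 10105426.8.
Remaining total for stratum 2: 20857251.84 − 10105426.8 = 10751825.04.
Divide by its size: 10751825.04 / 95485 = 112.6022... → 112.60.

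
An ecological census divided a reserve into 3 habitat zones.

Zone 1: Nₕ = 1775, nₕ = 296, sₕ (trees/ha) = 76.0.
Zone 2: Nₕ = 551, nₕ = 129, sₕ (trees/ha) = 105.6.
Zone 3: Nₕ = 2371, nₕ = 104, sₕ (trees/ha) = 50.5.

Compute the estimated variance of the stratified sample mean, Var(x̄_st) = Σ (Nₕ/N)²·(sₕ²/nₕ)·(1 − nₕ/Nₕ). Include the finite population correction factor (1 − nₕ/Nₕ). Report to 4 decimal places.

N = 4697. Term for each stratum: Wₕ²sₕ²/nₕ·(1−nₕ/Nₕ).
Var(x̄_st) = 2.3219929 + 0.9110895 + 5.9743598 = 9.2074422 → 9.2074.

9.2074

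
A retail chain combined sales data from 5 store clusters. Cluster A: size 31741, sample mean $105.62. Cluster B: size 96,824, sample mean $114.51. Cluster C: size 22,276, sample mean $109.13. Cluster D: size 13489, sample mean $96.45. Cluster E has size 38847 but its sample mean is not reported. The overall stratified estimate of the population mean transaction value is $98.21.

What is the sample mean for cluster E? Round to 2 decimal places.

N = 31741 + 96824 + 22276 + 13489 + 38847 = 203177.
Overall total = μ·N = 98.21·203177 = 19954013.17.
Subtract the known strata: 31741·105.62 + 96824·114.51 + 22276·109.13 + 13489·96.45 = 18171794.59.
Remaining total for cluster E: 19954013.17 − 18171794.59 = 1782218.58.
Divide by its size: 1782218.58 / 38847 = 45.8779... → 45.88.

45.88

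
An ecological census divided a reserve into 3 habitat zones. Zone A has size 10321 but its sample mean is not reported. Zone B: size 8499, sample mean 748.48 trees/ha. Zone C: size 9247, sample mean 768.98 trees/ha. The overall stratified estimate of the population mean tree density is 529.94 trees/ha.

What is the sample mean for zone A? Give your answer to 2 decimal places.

Σ Nₕx̄ₕ = N·μ, so 10321·x̄_A = 28067·529.94 − (8499·748.48 + 9247·768.98).
= 14873825.98 − 13472089.58 = 1401736.4.
x̄_A = 1401736.4 / 10321 = 135.8140... → 135.81.

135.81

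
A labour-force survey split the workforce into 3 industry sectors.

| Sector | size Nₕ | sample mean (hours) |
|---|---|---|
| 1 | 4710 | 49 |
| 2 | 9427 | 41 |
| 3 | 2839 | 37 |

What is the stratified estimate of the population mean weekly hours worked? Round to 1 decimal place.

N = 4710 + 9427 + 2839 = 16976.
Weight each subgroup mean by Nₕ/N and sum.
Σ Nₕx̄ₕ = 4710·49 + 9427·41 + 2839·37 = 230790 + 386507 + 105043 = 722340.
Divide by N: 722340 / 16976 = 42.551... → 42.6.

42.6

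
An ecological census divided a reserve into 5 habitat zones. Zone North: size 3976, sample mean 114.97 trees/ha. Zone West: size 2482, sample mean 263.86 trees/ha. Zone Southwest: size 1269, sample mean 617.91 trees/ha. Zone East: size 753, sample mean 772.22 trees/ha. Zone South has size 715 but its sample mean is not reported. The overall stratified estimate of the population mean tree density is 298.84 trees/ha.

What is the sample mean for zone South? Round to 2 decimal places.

377.91

N = 3976 + 2482 + 1269 + 753 + 715 = 9195.
Overall total = μ·N = 298.84·9195 = 2747833.8.
Subtract the known strata: 3976·114.97 + 2482·263.86 + 1269·617.91 + 753·772.22 = 2477630.69.
Remaining total for zone South: 2747833.8 − 2477630.69 = 270203.11.
Divide by its size: 270203.11 / 715 = 377.9064... → 377.91.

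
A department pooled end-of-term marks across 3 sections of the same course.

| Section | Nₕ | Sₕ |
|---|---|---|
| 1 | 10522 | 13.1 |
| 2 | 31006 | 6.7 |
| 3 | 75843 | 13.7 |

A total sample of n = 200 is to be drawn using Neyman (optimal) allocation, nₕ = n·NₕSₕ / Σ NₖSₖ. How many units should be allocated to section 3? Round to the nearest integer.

150

Σ NₕSₕ = 10522·13.1 + 31006·6.7 + 75843·13.7 = 1384627.5.
Share for 3: 1039049.1/1384627.5 = 0.75042.
n_3 = 200 × 0.75042 = 150.084... → 150.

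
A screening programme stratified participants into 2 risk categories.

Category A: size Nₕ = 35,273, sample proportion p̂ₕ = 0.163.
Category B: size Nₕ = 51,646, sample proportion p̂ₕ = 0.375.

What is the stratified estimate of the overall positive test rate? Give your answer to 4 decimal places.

N = 35273 + 51646 = 86919.
Overall proportion = Σ (Nₕ/N)·p̂ₕ.
Σ Nₕp̂ₕ = 5749.499 + 19367.25 = 25116.749.
25116.749 / 86919 = 0.288967... → 0.2890.

0.2890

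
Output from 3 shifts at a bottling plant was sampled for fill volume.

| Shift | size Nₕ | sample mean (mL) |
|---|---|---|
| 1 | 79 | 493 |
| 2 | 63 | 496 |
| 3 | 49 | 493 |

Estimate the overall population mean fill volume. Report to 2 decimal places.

493.99

N = 191; weights Wₕ = Nₕ/N = (0.4136, 0.3298, 0.2565).
x̄_st = Σ Wₕ·x̄ₕ = 0.4136·493 + 0.3298·496 + 0.2565·493 ≈ 493.9895...
→ 493.99.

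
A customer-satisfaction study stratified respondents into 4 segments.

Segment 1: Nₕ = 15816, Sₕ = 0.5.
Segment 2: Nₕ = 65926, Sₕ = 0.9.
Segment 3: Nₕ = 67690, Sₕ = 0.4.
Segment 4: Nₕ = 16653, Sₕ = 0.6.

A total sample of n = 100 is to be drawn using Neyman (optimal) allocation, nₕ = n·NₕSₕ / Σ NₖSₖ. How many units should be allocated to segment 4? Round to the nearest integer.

Σ NₕSₕ = 15816·0.5 + 65926·0.9 + 67690·0.4 + 16653·0.6 = 104309.2.
Share for 4: 9991.8/104309.2 = 0.09579.
n_4 = 100 × 0.09579 = 9.579... → 10.

10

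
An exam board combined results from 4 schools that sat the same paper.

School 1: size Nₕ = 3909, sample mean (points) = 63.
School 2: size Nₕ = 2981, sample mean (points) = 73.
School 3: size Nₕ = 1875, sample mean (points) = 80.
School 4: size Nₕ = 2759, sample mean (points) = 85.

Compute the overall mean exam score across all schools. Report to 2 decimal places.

x̄_st = (Σ Nₕx̄ₕ) / (Σ Nₕ) = (3909·63 + 2981·73 + 1875·80 + 2759·85) / 11524
= 848395 / 11524 = 73.6198... → 73.62.

73.62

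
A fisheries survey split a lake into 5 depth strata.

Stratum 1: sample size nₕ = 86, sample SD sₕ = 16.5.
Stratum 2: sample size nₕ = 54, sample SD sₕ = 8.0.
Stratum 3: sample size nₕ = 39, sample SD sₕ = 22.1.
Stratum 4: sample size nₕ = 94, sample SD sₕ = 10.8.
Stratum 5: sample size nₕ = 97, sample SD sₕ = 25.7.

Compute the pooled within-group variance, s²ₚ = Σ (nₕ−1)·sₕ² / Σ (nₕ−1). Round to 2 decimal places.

Degrees of freedom: 85 + 53 + 38 + 93 + 96 = 365.
Σ(nₕ−1)sₕ² = 85·272.25 + 53·64 + 38·488.41 + 93·116.64 + 96·660.49 = 119347.39.
s²ₚ = 119347.39 / 365 = 326.9792... → 326.98.

326.98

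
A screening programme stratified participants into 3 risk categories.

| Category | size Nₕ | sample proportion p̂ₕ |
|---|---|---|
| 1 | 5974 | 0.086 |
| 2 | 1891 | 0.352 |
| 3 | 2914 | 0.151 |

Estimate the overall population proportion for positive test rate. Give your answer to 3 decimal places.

Wₕ = Nₕ/N with N = 10779: 0.5542, 0.1754, 0.2703.
p̂_st = 0.5542·0.086 + 0.1754·0.352 + 0.2703·0.151 ≈ 0.15024... → 0.150.

0.150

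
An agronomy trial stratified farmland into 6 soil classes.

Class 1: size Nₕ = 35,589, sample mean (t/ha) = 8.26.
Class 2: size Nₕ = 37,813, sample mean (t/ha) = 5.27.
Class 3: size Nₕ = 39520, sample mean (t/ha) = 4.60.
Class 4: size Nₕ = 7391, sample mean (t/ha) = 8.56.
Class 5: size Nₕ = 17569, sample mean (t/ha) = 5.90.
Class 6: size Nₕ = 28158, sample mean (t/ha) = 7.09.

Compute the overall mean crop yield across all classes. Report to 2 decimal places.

N = 166040; weights Wₕ = Nₕ/N = (0.2143, 0.2277, 0.2380, 0.0445, 0.1058, 0.1696).
x̄_st = Σ Wₕ·x̄ₕ = 0.2143·8.26 + 0.2277·5.27 + 0.2380·4.60 + 0.0445·8.56 + 0.1058·5.90 + 0.1696·7.09 ≈ 6.2732...
→ 6.27.

6.27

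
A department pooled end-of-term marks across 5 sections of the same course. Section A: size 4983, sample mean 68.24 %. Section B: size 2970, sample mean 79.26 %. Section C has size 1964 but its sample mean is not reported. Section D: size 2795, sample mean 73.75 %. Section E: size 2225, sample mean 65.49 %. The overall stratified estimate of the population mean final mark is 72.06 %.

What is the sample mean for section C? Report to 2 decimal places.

Σ Nₕx̄ₕ = N·μ, so 1964·x̄_C = 14937·72.06 − (4983·68.24 + 2970·79.26 + 2795·73.75 + 2225·65.49).
= 1076360.22 − 927288.62 = 149071.6.
x̄_C = 149071.6 / 1964 = 75.9020... → 75.90.

75.90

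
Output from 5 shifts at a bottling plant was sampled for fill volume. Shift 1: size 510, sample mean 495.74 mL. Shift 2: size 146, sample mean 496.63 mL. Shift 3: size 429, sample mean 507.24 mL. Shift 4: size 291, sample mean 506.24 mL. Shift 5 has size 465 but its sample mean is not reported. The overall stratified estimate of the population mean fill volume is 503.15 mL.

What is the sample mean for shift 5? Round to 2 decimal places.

Σ Nₕx̄ₕ = N·μ, so 465·x̄_5 = 1841·503.15 − (510·495.74 + 146·496.63 + 429·507.24 + 291·506.24).
= 926299.15 − 690257.18 = 236041.97.
x̄_5 = 236041.97 / 465 = 507.6171... → 507.62.

507.62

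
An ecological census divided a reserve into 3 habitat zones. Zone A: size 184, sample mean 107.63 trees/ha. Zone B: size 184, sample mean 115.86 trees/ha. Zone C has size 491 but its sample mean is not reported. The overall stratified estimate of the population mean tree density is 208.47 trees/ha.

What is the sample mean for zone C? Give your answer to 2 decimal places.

280.96

N = 184 + 184 + 491 = 859.
Overall total = μ·N = 208.47·859 = 179075.73.
Subtract the known strata: 184·107.63 + 184·115.86 = 41122.16.
Remaining total for zone C: 179075.73 − 41122.16 = 137953.57.
Divide by its size: 137953.57 / 491 = 280.9645... → 280.96.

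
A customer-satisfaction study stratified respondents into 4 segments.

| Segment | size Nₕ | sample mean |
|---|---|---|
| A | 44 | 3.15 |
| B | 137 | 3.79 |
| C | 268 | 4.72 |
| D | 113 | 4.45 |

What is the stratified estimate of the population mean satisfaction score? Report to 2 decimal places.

N = 44 + 137 + 268 + 113 = 562.
The stratified mean weights each stratum mean by its population share Nₕ/N.
Σ Nₕx̄ₕ = 44·3.15 + 137·3.79 + 268·4.72 + 113·4.45 = 138.6 + 519.23 + 1264.96 + 502.85 = 2425.64.
Divide by N: 2425.64 / 562 = 4.3161... → 4.32.

4.32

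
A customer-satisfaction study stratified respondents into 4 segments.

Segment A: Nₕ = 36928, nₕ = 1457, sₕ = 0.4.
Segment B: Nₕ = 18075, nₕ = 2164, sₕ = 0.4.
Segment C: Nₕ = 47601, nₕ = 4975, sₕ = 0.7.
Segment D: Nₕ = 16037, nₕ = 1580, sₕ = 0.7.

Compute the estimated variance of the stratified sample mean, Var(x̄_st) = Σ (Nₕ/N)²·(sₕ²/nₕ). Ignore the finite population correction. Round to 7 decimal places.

0.0000339

N = 118641. Term for each stratum: Wₕ²sₕ²/nₕ.
Var(x̄_st) = 0.0000106390 + 0.0000017161 + 0.0000158550 + 0.0000056665 = 0.0000338767 → 0.0000339.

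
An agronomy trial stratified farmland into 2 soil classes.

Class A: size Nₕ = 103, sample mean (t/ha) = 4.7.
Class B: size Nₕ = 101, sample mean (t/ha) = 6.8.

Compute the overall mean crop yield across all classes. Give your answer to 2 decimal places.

N = 204; weights Wₕ = Nₕ/N = (0.5049, 0.4951).
x̄_st = Σ Wₕ·x̄ₕ = 0.5049·4.7 + 0.4951·6.8 ≈ 5.7397...
→ 5.74.

5.74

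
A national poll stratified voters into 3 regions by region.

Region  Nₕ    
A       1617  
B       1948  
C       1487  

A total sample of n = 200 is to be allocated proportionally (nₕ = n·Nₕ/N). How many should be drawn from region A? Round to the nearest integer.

Share of region A = 1617/5052 = 0.32007.
Allocate 200 × 0.32007 = 64.014... → 64.

64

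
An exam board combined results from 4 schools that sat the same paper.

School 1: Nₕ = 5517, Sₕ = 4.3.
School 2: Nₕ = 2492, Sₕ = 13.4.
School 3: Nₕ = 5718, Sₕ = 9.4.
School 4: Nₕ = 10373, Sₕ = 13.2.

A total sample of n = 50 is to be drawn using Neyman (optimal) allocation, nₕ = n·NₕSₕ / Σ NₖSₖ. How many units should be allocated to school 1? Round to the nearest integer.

5

Σ NₕSₕ = 5517·4.3 + 2492·13.4 + 5718·9.4 + 10373·13.2 = 247788.7.
Share for 1: 23723.1/247788.7 = 0.09574.
n_1 = 50 × 0.09574 = 4.787... → 5.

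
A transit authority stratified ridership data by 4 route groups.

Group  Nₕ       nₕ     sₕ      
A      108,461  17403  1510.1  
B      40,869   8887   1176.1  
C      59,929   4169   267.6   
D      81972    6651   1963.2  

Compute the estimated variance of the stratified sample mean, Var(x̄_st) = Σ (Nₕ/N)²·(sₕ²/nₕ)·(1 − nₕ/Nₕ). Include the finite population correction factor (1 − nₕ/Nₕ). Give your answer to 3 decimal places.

N = 291231. Term for each stratum: Wₕ²sₕ²/nₕ·(1−nₕ/Nₕ).
Var(x̄_st) = 15.258218 + 2.398600 + 0.676745 + 42.184077 = 60.517639 → 60.518.

60.518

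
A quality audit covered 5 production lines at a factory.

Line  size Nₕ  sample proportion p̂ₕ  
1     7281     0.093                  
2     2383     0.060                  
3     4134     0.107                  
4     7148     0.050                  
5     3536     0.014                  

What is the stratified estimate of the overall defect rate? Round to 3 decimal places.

Wₕ = Nₕ/N with N = 24482: 0.2974, 0.0973, 0.1689, 0.2920, 0.1444.
p̂_st = 0.2974·0.093 + 0.0973·0.060 + 0.1689·0.107 + 0.2920·0.050 + 0.1444·0.014 ≈ 0.06819... → 0.068.

0.068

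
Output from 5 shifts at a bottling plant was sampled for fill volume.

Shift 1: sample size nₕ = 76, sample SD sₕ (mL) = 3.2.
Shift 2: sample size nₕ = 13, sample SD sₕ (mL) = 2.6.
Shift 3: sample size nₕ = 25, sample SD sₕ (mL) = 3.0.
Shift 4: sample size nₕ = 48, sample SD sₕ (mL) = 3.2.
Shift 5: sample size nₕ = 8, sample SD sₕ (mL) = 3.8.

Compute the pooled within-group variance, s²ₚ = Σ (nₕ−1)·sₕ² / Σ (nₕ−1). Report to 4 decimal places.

1: (76−1)·3.2² = 75·10.24 = 768
2: (13−1)·2.6² = 12·6.76 = 81.12
3: (25−1)·3.0² = 24·9 = 216
4: (48−1)·3.2² = 47·10.24 = 481.28
5: (8−1)·3.8² = 7·14.44 = 101.08
Numerator = 1647.48; denominator = Σ(nₕ−1) = 165.
s²ₚ = 1647.48/165 = 9.984727... → 9.9847.

9.9847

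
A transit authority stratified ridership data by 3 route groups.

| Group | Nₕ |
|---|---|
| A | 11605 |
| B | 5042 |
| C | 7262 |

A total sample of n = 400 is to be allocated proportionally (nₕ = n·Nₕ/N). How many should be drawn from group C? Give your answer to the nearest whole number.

121

N = 11605 + 5042 + 7262 = 23909.
n_C = 400·7262/23909 = 121.494... → 121.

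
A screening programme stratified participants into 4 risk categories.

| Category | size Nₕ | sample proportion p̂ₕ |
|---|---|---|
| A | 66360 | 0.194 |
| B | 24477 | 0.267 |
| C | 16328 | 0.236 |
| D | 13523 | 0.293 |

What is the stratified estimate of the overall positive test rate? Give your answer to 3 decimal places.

Wₕ = Nₕ/N with N = 120688: 0.5498, 0.2028, 0.1353, 0.1120.
p̂_st = 0.5498·0.194 + 0.2028·0.267 + 0.1353·0.236 + 0.1120·0.293 ≈ 0.22558... → 0.226.

0.226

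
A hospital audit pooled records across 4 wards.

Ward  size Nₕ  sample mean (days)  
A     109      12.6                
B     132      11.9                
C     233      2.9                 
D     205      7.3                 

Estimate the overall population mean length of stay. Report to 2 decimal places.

7.54

N = 109 + 132 + 233 + 205 = 679.
Overall mean = Σ (Nₕ/N)·x̄ₕ — weight by population share, not a simple average.
Σ Nₕx̄ₕ = 109·12.6 + 132·11.9 + 233·2.9 + 205·7.3 = 1373.4 + 1570.8 + 675.7 + 1496.5 = 5116.4.
Divide by N: 5116.4 / 679 = 7.5352... → 7.54.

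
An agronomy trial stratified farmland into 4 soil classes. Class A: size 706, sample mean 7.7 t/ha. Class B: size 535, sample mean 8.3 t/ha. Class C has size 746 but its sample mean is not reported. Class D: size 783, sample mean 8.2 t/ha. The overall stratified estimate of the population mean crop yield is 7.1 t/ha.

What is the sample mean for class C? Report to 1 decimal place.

N = 706 + 535 + 746 + 783 = 2770.
Overall total = μ·N = 7.1·2770 = 19667.
Subtract the known strata: 706·7.7 + 535·8.3 + 783·8.2 = 16297.3.
Remaining total for class C: 19667 − 16297.3 = 3369.7.
Divide by its size: 3369.7 / 746 = 4.517... → 4.5.

4.5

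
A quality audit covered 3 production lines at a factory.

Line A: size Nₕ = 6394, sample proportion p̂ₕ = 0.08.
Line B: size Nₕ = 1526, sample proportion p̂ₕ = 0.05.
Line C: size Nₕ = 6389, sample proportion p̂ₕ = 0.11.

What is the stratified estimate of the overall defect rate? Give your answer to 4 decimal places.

Wₕ = Nₕ/N with N = 14309: 0.4469, 0.1066, 0.4465.
p̂_st = 0.4469·0.08 + 0.1066·0.05 + 0.4465·0.11 ≈ 0.090196... → 0.0902.

0.0902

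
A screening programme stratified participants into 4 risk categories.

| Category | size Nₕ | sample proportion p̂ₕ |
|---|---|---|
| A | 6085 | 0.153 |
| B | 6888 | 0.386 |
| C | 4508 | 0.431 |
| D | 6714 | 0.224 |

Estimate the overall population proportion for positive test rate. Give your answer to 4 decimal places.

0.2908

Wₕ = Nₕ/N with N = 24195: 0.2515, 0.2847, 0.1863, 0.2775.
p̂_st = 0.2515·0.153 + 0.2847·0.386 + 0.1863·0.431 + 0.2775·0.224 ≈ 0.290831... → 0.2908.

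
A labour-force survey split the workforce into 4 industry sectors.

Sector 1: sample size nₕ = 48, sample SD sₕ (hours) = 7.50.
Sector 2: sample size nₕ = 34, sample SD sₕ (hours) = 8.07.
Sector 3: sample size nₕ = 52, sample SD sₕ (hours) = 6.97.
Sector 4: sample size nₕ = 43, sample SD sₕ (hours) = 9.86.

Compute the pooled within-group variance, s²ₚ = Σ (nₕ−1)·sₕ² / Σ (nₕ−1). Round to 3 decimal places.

65.628

Degrees of freedom: 47 + 33 + 51 + 42 = 173.
Σ(nₕ−1)sₕ² = 47·56.25 + 33·65.1249 + 51·48.5809 + 42·97.2196 = 11353.7208.
s²ₚ = 11353.7208 / 173 = 65.62844... → 65.628.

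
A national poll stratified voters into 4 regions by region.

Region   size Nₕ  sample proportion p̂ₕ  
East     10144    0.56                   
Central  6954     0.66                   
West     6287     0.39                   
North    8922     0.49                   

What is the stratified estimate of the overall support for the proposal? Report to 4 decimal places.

0.5291

Wₕ = Nₕ/N with N = 32307: 0.3140, 0.2152, 0.1946, 0.2762.
p̂_st = 0.3140·0.56 + 0.2152·0.66 + 0.1946·0.39 + 0.2762·0.49 ≈ 0.529111... → 0.5291.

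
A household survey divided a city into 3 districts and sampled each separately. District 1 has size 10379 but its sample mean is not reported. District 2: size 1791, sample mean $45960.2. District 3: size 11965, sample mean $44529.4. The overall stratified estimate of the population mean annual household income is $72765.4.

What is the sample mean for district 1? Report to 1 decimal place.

N = 10379 + 1791 + 11965 = 24135.
Overall total = μ·N = 72765.4·24135 = 1756192929.
Subtract the known strata: 1791·45960.2 + 11965·44529.4 = 615108989.2.
Remaining total for district 1: 1756192929 − 615108989.2 = 1141083939.8.
Divide by its size: 1141083939.8 / 10379 = 109941.607... → 109941.6.

109941.6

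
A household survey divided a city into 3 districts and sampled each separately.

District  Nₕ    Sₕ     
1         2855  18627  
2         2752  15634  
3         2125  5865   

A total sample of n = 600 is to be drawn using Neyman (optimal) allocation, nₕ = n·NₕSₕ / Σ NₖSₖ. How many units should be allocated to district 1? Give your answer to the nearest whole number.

294

1: NₕSₕ = 2855·18627 = 53180085
2: NₕSₕ = 2752·15634 = 43024768
3: NₕSₕ = 2125·5865 = 12463125
Σ NₕSₕ = 108667978.
n_1 = 600·53180085/108667978 = 293.629... → 294.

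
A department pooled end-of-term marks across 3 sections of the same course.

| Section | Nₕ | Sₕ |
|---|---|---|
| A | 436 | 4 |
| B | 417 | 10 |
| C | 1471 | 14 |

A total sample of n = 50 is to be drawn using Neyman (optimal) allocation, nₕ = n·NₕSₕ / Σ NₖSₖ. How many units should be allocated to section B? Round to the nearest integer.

8

A: NₕSₕ = 436·4 = 1744
B: NₕSₕ = 417·10 = 4170
C: NₕSₕ = 1471·14 = 20594
Σ NₕSₕ = 26508.
n_B = 50·4170/26508 = 7.866... → 8.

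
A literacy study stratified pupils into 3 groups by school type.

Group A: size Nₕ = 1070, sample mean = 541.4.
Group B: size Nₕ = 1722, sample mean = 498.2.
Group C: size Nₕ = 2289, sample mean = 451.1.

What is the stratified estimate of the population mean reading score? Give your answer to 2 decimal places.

486.08

N = 1070 + 1722 + 2289 = 5081.
Overall mean = Σ (Nₕ/N)·x̄ₕ — weight by population share, not a simple average.
Σ Nₕx̄ₕ = 1070·541.4 + 1722·498.2 + 2289·451.1 = 579298 + 857900.4 + 1032567.9 = 2469766.3.
Divide by N: 2469766.3 / 5081 = 486.0788... → 486.08.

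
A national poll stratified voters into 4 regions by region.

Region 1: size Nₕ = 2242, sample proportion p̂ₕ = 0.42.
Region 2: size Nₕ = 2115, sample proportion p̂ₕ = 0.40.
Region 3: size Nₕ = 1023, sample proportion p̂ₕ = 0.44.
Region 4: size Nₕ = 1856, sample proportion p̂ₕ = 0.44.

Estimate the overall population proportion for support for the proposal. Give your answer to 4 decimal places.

Wₕ = Nₕ/N with N = 7236: 0.3098, 0.2923, 0.1414, 0.2565.
p̂_st = 0.3098·0.42 + 0.2923·0.40 + 0.1414·0.44 + 0.2565·0.44 ≈ 0.422112... → 0.4221.

0.4221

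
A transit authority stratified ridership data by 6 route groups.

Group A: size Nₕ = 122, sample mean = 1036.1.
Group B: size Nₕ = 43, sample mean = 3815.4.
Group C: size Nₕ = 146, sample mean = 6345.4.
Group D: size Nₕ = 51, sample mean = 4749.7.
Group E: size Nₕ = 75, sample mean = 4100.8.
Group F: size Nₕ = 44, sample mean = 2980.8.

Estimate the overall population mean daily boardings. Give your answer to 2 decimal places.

3945.62

x̄_st = (Σ Nₕx̄ₕ) / (Σ Nₕ) = (122·1036.1 + 43·3815.4 + 146·6345.4 + 51·4749.7 + 75·4100.8 + 44·2980.8) / 481
= 1897844.7 / 481 = 3945.6231... → 3945.62.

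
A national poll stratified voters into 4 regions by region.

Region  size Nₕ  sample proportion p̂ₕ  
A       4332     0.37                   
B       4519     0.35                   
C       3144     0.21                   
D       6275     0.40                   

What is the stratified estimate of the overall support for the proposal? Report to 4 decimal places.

0.3478

N = 4332 + 4519 + 3144 + 6275 = 18270.
Overall proportion = Σ (Nₕ/N)·p̂ₕ.
Σ Nₕp̂ₕ = 1602.84 + 1581.65 + 660.24 + 2510 = 6354.73.
6354.73 / 18270 = 0.347823... → 0.3478.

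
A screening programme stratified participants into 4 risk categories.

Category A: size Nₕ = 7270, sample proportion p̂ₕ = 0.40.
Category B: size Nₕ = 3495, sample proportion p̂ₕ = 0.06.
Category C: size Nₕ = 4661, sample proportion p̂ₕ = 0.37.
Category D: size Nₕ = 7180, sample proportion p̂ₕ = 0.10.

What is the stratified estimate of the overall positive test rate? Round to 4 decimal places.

N = 7270 + 3495 + 4661 + 7180 = 22606.
Overall proportion = Σ (Nₕ/N)·p̂ₕ.
Σ Nₕp̂ₕ = 2908 + 209.7 + 1724.57 + 718 = 5560.27.
5560.27 / 22606 = 0.245964... → 0.2460.

0.2460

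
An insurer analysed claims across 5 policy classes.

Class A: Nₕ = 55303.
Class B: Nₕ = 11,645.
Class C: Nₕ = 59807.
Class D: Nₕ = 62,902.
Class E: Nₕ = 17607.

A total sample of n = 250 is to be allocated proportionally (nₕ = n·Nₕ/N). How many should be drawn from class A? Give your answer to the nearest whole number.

67

Share of class A = 55303/207264 = 0.26682.
Allocate 250 × 0.26682 = 66.706... → 67.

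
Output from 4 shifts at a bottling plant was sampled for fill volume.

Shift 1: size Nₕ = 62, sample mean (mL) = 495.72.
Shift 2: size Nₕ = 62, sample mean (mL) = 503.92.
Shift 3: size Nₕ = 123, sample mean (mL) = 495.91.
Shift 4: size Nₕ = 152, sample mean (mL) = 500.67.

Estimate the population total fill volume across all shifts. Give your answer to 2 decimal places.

1: 62·495.72 = 30734.64
2: 62·503.92 = 31243.04
3: 123·495.91 = 60996.93
4: 152·500.67 = 76101.84
τ̂ = Σ Nₕx̄ₕ = 199076.45.

199076.45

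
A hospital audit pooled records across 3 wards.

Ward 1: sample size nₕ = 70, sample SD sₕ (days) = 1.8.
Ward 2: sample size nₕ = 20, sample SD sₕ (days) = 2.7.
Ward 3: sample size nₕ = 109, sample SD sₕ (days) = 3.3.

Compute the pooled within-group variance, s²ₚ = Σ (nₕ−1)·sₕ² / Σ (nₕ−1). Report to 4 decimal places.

1: (70−1)·1.8² = 69·3.24 = 223.56
2: (20−1)·2.7² = 19·7.29 = 138.51
3: (109−1)·3.3² = 108·10.89 = 1176.12
Numerator = 1538.19; denominator = Σ(nₕ−1) = 196.
s²ₚ = 1538.19/196 = 7.847908... → 7.8479.

7.8479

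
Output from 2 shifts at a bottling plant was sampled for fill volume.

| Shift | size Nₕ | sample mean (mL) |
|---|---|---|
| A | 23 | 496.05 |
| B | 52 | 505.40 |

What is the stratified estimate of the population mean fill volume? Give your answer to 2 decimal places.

502.53

N = 23 + 52 = 75.
The stratified mean weights each stratum mean by its population share Nₕ/N.
Σ Nₕx̄ₕ = 23·496.05 + 52·505.40 = 11409.15 + 26280.8 = 37689.95.
Divide by N: 37689.95 / 75 = 502.5327... → 502.53.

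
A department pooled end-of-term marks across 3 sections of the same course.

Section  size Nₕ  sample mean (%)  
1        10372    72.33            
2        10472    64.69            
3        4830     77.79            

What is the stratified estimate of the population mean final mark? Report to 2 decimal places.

70.24

N = 10372 + 10472 + 4830 = 25674.
The stratified mean weights each stratum mean by its population share Nₕ/N.
Σ Nₕx̄ₕ = 10372·72.33 + 10472·64.69 + 4830·77.79 = 750206.76 + 677433.68 + 375725.7 = 1803366.14.
Divide by N: 1803366.14 / 25674 = 70.2409... → 70.24.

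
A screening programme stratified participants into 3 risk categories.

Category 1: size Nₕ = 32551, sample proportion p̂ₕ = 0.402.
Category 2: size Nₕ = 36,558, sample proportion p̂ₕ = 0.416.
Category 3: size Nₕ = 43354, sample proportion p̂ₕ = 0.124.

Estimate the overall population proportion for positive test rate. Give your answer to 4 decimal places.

Wₕ = Nₕ/N with N = 112463: 0.2894, 0.3251, 0.3855.
p̂_st = 0.2894·0.402 + 0.3251·0.416 + 0.3855·0.124 ≈ 0.299383... → 0.2994.

0.2994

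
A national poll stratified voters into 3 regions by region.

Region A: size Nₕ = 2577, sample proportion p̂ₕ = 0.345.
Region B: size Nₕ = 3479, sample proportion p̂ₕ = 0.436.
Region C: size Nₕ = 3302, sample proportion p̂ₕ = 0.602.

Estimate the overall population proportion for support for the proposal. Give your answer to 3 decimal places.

0.470

N = 2577 + 3479 + 3302 = 9358.
Overall proportion = Σ (Nₕ/N)·p̂ₕ.
Σ Nₕp̂ₕ = 889.065 + 1516.844 + 1987.804 = 4393.713.
4393.713 / 9358 = 0.46951... → 0.470.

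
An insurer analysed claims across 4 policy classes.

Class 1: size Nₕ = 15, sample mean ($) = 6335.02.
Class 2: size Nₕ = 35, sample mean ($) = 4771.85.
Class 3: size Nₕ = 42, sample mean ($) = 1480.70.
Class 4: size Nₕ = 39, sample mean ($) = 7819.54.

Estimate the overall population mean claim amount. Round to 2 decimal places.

4802.99

N = 131; weights Wₕ = Nₕ/N = (0.1145, 0.2672, 0.3206, 0.2977).
x̄_st = Σ Wₕ·x̄ₕ = 0.1145·6335.02 + 0.2672·4771.85 + 0.3206·1480.70 + 0.2977·7819.54 ≈ 4802.9886...
→ 4802.99.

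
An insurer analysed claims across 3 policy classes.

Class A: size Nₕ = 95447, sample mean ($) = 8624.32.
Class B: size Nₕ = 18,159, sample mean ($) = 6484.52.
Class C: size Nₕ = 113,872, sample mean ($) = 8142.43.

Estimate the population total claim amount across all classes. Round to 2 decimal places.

1868112658.68

A: 95447·8624.32 = 823165471.04
B: 18159·6484.52 = 117752398.68
C: 113872·8142.43 = 927194788.96
τ̂ = Σ Nₕx̄ₕ = 1868112658.68.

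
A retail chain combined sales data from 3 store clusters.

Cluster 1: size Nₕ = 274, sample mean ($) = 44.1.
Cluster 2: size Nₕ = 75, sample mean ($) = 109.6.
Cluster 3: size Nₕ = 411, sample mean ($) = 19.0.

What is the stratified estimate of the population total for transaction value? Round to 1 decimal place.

1: 274·44.1 = 12083.4
2: 75·109.6 = 8220
3: 411·19.0 = 7809
τ̂ = Σ Nₕx̄ₕ = 28112.4.

28112.4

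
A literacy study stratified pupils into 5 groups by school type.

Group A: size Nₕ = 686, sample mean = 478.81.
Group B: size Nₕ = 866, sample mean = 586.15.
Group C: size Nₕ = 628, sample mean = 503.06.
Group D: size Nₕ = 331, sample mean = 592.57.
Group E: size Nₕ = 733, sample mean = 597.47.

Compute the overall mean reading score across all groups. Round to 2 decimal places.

550.58

N = 686 + 866 + 628 + 331 + 733 = 3244.
Weight each subgroup mean by Nₕ/N and sum.
Σ Nₕx̄ₕ = 686·478.81 + 866·586.15 + 628·503.06 + 331·592.57 + 733·597.47 = 328463.66 + 507605.9 + 315921.68 + 196140.67 + 437945.51 = 1786077.42.
Divide by N: 1786077.42 / 3244 = 550.5787... → 550.58.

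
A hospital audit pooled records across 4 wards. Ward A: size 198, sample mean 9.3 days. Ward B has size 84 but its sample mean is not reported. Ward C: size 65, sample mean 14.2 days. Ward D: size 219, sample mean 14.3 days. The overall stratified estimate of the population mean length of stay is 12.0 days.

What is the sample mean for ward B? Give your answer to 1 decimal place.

10.7

N = 198 + 84 + 65 + 219 = 566.
Overall total = μ·N = 12.0·566 = 6792.
Subtract the known strata: 198·9.3 + 65·14.2 + 219·14.3 = 5896.1.
Remaining total for ward B: 6792 − 5896.1 = 895.9.
Divide by its size: 895.9 / 84 = 10.665... → 10.7.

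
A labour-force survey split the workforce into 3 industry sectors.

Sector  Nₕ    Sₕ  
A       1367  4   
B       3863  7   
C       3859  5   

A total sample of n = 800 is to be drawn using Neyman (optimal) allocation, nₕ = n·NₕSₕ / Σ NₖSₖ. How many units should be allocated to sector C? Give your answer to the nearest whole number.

Σ NₕSₕ = 1367·4 + 3863·7 + 3859·5 = 51804.
Share for C: 19295/51804 = 0.37246.
n_C = 800 × 0.37246 = 297.969... → 298.

298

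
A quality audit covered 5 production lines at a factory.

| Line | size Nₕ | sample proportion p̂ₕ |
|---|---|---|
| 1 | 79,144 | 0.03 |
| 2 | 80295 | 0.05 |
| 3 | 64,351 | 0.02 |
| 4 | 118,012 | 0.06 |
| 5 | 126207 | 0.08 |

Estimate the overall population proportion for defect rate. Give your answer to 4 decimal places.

0.0531

Wₕ = Nₕ/N with N = 468009: 0.1691, 0.1716, 0.1375, 0.2522, 0.2697.
p̂_st = 0.1691·0.03 + 0.1716·0.05 + 0.1375·0.02 + 0.2522·0.06 + 0.2697·0.08 ≈ 0.053104... → 0.0531.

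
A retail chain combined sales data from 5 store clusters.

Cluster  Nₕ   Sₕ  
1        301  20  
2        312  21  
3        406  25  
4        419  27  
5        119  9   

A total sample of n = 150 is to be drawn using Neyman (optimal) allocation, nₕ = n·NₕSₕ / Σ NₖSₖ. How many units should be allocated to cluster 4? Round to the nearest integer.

48

Σ NₕSₕ = 301·20 + 312·21 + 406·25 + 419·27 + 119·9 = 35106.
Share for 4: 11313/35106 = 0.32225.
n_4 = 150 × 0.32225 = 48.338... → 48.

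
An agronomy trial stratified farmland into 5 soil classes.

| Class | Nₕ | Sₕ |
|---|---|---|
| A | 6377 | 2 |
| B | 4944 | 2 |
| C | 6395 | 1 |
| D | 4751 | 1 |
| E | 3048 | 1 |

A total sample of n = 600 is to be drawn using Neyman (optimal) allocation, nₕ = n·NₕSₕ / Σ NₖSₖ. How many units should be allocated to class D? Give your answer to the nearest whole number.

77

A: NₕSₕ = 6377·2 = 12754
B: NₕSₕ = 4944·2 = 9888
C: NₕSₕ = 6395·1 = 6395
D: NₕSₕ = 4751·1 = 4751
E: NₕSₕ = 3048·1 = 3048
Σ NₕSₕ = 36836.
n_D = 600·4751/36836 = 77.386... → 77.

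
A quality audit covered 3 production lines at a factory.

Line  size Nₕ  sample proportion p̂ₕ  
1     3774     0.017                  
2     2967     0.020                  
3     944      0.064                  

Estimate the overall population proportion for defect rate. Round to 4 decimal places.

Wₕ = Nₕ/N with N = 7685: 0.4911, 0.3861, 0.1228.
p̂_st = 0.4911·0.017 + 0.3861·0.020 + 0.1228·0.064 ≈ 0.023932... → 0.0239.

0.0239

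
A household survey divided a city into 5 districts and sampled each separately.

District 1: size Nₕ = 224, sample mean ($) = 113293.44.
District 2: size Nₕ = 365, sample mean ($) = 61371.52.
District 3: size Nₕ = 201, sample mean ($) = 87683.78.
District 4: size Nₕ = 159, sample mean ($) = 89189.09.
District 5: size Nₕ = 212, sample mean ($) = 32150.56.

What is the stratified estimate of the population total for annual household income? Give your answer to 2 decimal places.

86399759.17

Estimate total by summing Nₕ·x̄ₕ over strata.
224·113293.44 + 365·61371.52 + 201·87683.78 + 159·89189.09 + 212·32150.56 = 25377730.56 + 22400604.8 + 17624439.78 + 14181065.31 + 6815918.72 = 86399759.17.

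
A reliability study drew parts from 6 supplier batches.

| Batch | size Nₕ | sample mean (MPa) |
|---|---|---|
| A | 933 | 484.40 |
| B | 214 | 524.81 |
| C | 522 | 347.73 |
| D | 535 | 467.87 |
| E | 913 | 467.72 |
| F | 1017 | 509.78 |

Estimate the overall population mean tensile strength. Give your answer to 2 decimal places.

N = 4134; weights Wₕ = Nₕ/N = (0.2257, 0.0518, 0.1263, 0.1294, 0.2209, 0.2460).
x̄_st = Σ Wₕ·x̄ₕ = 0.2257·484.40 + 0.0518·524.81 + 0.1263·347.73 + 0.1294·467.87 + 0.2209·467.72 + 0.2460·509.78 ≈ 469.6552...
→ 469.66.

469.66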